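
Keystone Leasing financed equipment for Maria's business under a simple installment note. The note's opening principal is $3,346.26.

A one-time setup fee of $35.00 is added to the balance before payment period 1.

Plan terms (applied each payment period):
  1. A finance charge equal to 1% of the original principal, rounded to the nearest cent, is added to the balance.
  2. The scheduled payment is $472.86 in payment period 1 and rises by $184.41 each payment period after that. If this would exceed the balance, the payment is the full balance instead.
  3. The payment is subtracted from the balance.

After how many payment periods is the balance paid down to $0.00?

5

# | Opening | Interest | Payment | End bal
1 | $3,381.26 | $33.46 | $472.86 | $2,941.86
2 | $2,941.86 | $33.46 | $657.27 | $2,318.05
3 | $2,318.05 | $33.46 | $841.68 | $1,509.83
4 | $1,509.83 | $33.46 | $1,026.09 | $517.20
5 | $517.20 | $33.46 | $550.66 | $0.00
Balance reaches $0.00 in payment period 5.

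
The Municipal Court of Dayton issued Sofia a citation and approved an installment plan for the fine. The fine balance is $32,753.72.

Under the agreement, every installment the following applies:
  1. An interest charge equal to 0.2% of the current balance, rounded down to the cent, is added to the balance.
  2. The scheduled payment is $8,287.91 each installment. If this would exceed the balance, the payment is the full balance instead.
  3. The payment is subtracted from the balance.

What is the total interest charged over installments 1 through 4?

Installment 1: opening $32,753.72; interest $65.50 → $32,819.22; payment $8,287.91; balance $24,531.31
Installment 2: opening $24,531.31; interest $49.06 → $24,580.37; payment $8,287.91; balance $16,292.46
Installment 3: opening $16,292.46; interest $32.58 → $16,325.04; payment $8,287.91; balance $8,037.13
Installment 4: opening $8,037.13; interest $16.07 → $8,053.20; payment $8,053.20; balance $0.00
Total interest: $65.50 + $49.06 + $32.58 + $16.07 = $163.21

$163.21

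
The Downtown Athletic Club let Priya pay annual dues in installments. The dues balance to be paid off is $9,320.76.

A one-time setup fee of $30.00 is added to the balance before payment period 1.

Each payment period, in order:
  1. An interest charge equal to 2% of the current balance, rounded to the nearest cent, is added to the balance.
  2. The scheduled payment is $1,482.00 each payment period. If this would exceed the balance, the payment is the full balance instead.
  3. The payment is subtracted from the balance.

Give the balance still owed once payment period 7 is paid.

Payment period 1: opening $9,350.76; interest $187.02 → $9,537.78; payment $1,482.00; balance $8,055.78
Payment period 2: opening $8,055.78; interest $161.12 → $8,216.90; payment $1,482.00; balance $6,734.90
Payment period 3: opening $6,734.90; interest $134.70 → $6,869.60; payment $1,482.00; balance $5,387.60
Payment period 4: opening $5,387.60; interest $107.75 → $5,495.35; payment $1,482.00; balance $4,013.35
Payment period 5: opening $4,013.35; interest $80.27 → $4,093.62; payment $1,482.00; balance $2,611.62
Payment period 6: opening $2,611.62; interest $52.23 → $2,663.85; payment $1,482.00; balance $1,181.85
Payment period 7: opening $1,181.85; interest $23.64 → $1,205.49; payment $1,205.49; balance $0.00

$0.00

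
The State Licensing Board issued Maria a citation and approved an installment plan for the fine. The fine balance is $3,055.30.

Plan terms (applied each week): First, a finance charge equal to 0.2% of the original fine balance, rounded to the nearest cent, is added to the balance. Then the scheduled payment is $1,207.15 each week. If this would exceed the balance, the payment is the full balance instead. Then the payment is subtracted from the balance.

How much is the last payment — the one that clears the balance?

Week 1: $3,055.30 +$6.11 interest = $3,061.41; pay $1,207.15 → $1,854.26
Week 2: $1,854.26 +$6.11 interest = $1,860.37; pay $1,207.15 → $653.22
Week 3: $653.22 +$6.11 interest = $659.33; pay $659.33 → $0.00

$659.33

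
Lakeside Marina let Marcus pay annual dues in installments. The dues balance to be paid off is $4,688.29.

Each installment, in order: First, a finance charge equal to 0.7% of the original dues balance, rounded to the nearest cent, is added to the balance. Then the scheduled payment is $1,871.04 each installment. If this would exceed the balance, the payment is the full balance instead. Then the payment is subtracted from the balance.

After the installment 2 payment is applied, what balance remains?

Installment 1: opening $4,688.29; interest $32.82 → $4,721.11; payment $1,871.04; balance $2,850.07
Installment 2: opening $2,850.07; interest $32.82 → $2,882.89; payment $1,871.04; balance $1,011.85

$1,011.85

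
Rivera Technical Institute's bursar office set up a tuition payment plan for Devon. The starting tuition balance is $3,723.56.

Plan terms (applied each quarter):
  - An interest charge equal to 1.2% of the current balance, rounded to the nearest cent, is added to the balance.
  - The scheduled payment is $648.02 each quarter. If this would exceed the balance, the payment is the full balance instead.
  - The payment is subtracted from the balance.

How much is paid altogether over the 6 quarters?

Quarter 1: $3,723.56 +$44.68 interest = $3,768.24; pay $648.02 → $3,120.22
Quarter 2: $3,120.22 +$37.44 interest = $3,157.66; pay $648.02 → $2,509.64
Quarter 3: $2,509.64 +$30.12 interest = $2,539.76; pay $648.02 → $1,891.74
Quarter 4: $1,891.74 +$22.70 interest = $1,914.44; pay $648.02 → $1,266.42
Quarter 5: $1,266.42 +$15.20 interest = $1,281.62; pay $648.02 → $633.60
Quarter 6: $633.60 +$7.60 interest = $641.20; pay $641.20 → $0.00
Total paid: $3,881.30

$3,881.30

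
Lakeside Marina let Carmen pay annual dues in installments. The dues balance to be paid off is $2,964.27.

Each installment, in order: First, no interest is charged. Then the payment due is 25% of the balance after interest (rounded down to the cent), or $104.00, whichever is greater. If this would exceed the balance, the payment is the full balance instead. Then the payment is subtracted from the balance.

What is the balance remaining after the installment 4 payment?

$937.92

# | Opening | Payment | End bal
1 | $2,964.27 | $741.06 | $2,223.21
2 | $2,223.21 | $555.80 | $1,667.41
3 | $1,667.41 | $416.85 | $1,250.56
4 | $1,250.56 | $312.64 | $937.92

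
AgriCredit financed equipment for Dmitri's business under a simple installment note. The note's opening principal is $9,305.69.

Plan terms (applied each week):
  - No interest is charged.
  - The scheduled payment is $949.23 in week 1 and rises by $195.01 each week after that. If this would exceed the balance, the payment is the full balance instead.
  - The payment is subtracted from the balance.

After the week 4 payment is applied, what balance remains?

Week 1: $9,305.69 − $949.23 → $8,356.46
Week 2: $8,356.46 − $1,144.24 → $7,212.22
Week 3: $7,212.22 − $1,339.25 → $5,872.97
Week 4: $5,872.97 − $1,534.26 → $4,338.71

$4,338.71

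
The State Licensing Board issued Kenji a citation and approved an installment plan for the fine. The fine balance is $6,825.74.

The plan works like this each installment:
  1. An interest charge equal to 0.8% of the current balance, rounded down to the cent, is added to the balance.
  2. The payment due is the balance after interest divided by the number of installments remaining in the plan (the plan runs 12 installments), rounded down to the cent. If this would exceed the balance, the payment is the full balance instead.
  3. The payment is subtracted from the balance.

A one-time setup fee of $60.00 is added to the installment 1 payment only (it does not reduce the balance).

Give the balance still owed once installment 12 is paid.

Installment 1: $6,825.74 +$54.60 interest = $6,880.34; pay $573.36 (+ $60.00 fee) → $6,306.98
Installment 2: $6,306.98 +$50.45 interest = $6,357.43; pay $577.94 → $5,779.49
Installment 3: $5,779.49 +$46.23 interest = $5,825.72; pay $582.57 → $5,243.15
Installment 4: $5,243.15 +$41.94 interest = $5,285.09; pay $587.23 → $4,697.86
Installment 5: $4,697.86 +$37.58 interest = $4,735.44; pay $591.93 → $4,143.51
Installment 6: $4,143.51 +$33.14 interest = $4,176.65; pay $596.66 → $3,579.99
Installment 7: $3,579.99 +$28.63 interest = $3,608.62; pay $601.43 → $3,007.19
Installment 8: $3,007.19 +$24.05 interest = $3,031.24; pay $606.24 → $2,425.00
Installment 9: $2,425.00 +$19.40 interest = $2,444.40; pay $611.10 → $1,833.30
Installment 10: $1,833.30 +$14.66 interest = $1,847.96; pay $615.98 → $1,231.98
Installment 11: $1,231.98 +$9.85 interest = $1,241.83; pay $620.91 → $620.92
Installment 12: $620.92 +$4.96 interest = $625.88; pay $625.88 → $0.00

$0.00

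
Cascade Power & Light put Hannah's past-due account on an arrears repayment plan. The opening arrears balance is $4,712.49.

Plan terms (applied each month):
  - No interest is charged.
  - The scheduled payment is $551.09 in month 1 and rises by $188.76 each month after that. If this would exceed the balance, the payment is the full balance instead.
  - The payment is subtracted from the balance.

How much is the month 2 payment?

# | Opening | Payment | End bal
1 | $4,712.49 | $551.09 | $4,161.40
2 | $4,161.40 | $739.85 | $3,421.55

$739.85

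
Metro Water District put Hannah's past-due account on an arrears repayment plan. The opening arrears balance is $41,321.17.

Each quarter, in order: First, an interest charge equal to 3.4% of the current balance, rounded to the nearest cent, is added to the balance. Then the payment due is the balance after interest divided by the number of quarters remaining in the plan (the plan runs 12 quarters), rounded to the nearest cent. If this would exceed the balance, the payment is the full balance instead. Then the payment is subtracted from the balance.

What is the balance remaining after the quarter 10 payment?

$9,621.14

Quarter 1: opening $41,321.17; interest $1,404.92 → $42,726.09; payment $3,560.51; balance $39,165.58
Quarter 2: opening $39,165.58; interest $1,331.63 → $40,497.21; payment $3,681.56; balance $36,815.65
Quarter 3: opening $36,815.65; interest $1,251.73 → $38,067.38; payment $3,806.74; balance $34,260.64
Quarter 4: opening $34,260.64; interest $1,164.86 → $35,425.50; payment $3,936.17; balance $31,489.33
Quarter 5: opening $31,489.33; interest $1,070.64 → $32,559.97; payment $4,070.00; balance $28,489.97
Quarter 6: opening $28,489.97; interest $968.66 → $29,458.63; payment $4,208.38; balance $25,250.25
Quarter 7: opening $25,250.25; interest $858.51 → $26,108.76; payment $4,351.46; balance $21,757.30
Quarter 8: opening $21,757.30; interest $739.75 → $22,497.05; payment $4,499.41; balance $17,997.64
Quarter 9: opening $17,997.64; interest $611.92 → $18,609.56; payment $4,652.39; balance $13,957.17
Quarter 10: opening $13,957.17; interest $474.54 → $14,431.71; payment $4,810.57; balance $9,621.14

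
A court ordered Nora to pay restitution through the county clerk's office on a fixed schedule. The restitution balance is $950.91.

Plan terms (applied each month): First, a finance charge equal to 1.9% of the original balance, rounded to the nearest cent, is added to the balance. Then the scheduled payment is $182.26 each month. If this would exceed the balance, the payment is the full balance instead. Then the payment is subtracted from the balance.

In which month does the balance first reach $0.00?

Month 1: $950.91 +$18.07 interest = $968.98; pay $182.26 → $786.72
Month 2: $786.72 +$18.07 interest = $804.79; pay $182.26 → $622.53
Month 3: $622.53 +$18.07 interest = $640.60; pay $182.26 → $458.34
Month 4: $458.34 +$18.07 interest = $476.41; pay $182.26 → $294.15
Month 5: $294.15 +$18.07 interest = $312.22; pay $182.26 → $129.96
Month 6: $129.96 +$18.07 interest = $148.03; pay $148.03 → $0.00
Balance reaches $0.00 in month 6.

6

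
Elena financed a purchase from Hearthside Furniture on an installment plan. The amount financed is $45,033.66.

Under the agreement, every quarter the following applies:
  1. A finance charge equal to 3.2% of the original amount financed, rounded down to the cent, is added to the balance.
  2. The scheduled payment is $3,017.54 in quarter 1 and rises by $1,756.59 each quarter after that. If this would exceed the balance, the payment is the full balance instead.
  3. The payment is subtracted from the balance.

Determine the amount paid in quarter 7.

$10,667.06

Quarter 1: opening $45,033.66; interest $1,441.07 → $46,474.73; payment $3,017.54; balance $43,457.19
Quarter 2: opening $43,457.19; interest $1,441.07 → $44,898.26; payment $4,774.13; balance $40,124.13
Quarter 3: opening $40,124.13; interest $1,441.07 → $41,565.20; payment $6,530.72; balance $35,034.48
Quarter 4: opening $35,034.48; interest $1,441.07 → $36,475.55; payment $8,287.31; balance $28,188.24
Quarter 5: opening $28,188.24; interest $1,441.07 → $29,629.31; payment $10,043.90; balance $19,585.41
Quarter 6: opening $19,585.41; interest $1,441.07 → $21,026.48; payment $11,800.49; balance $9,225.99
Quarter 7: opening $9,225.99; interest $1,441.07 → $10,667.06; payment $10,667.06; balance $0.00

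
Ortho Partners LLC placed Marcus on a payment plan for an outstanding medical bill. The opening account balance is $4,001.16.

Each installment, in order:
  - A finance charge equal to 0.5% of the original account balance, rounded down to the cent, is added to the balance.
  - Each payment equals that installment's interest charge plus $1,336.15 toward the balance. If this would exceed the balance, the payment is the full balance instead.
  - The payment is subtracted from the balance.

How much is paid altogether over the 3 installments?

$4,061.16

# | Opening | Interest | Payment | End bal
1 | $4,001.16 | $20.00 | $1,356.15 | $2,665.01
2 | $2,665.01 | $20.00 | $1,356.15 | $1,328.86
3 | $1,328.86 | $20.00 | $1,348.86 | $0.00
Total paid: $4,061.16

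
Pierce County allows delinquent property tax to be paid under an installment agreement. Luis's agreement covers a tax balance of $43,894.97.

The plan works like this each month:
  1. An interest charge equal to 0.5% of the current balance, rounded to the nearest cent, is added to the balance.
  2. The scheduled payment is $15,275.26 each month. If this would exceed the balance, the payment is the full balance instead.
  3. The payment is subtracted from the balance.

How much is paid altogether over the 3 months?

$44,327.18

Month 1: opening $43,894.97; interest $219.47 → $44,114.44; payment $15,275.26; balance $28,839.18
Month 2: opening $28,839.18; interest $144.20 → $28,983.38; payment $15,275.26; balance $13,708.12
Month 3: opening $13,708.12; interest $68.54 → $13,776.66; payment $13,776.66; balance $0.00
Total paid: $44,327.18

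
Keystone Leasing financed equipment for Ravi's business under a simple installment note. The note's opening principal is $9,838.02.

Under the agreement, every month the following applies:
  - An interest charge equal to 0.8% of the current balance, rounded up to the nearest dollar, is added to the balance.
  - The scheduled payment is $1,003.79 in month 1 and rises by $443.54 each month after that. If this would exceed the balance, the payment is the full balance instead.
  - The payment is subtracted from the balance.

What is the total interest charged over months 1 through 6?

$292.00

Month 1: opening $9,838.02; interest $79.00 → $9,917.02; payment $1,003.79; balance $8,913.23
Month 2: opening $8,913.23; interest $72.00 → $8,985.23; payment $1,447.33; balance $7,537.90
Month 3: opening $7,537.90; interest $61.00 → $7,598.90; payment $1,890.87; balance $5,708.03
Month 4: opening $5,708.03; interest $46.00 → $5,754.03; payment $2,334.41; balance $3,419.62
Month 5: opening $3,419.62; interest $28.00 → $3,447.62; payment $2,777.95; balance $669.67
Month 6: opening $669.67; interest $6.00 → $675.67; payment $675.67; balance $0.00
Total interest: $79.00 + $72.00 + $61.00 + $46.00 + $28.00 + $6.00 = $292.00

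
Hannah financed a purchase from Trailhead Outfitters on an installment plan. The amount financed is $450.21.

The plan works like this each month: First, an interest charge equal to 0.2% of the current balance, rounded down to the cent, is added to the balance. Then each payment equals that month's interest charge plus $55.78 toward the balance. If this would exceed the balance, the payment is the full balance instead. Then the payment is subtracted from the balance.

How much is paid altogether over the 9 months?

$454.25

Month 1: $450.21 +$0.90 interest = $451.11; pay $56.68 → $394.43
Month 2: $394.43 +$0.78 interest = $395.21; pay $56.56 → $338.65
Month 3: $338.65 +$0.67 interest = $339.32; pay $56.45 → $282.87
Month 4: $282.87 +$0.56 interest = $283.43; pay $56.34 → $227.09
Month 5: $227.09 +$0.45 interest = $227.54; pay $56.23 → $171.31
Month 6: $171.31 +$0.34 interest = $171.65; pay $56.12 → $115.53
Month 7: $115.53 +$0.23 interest = $115.76; pay $56.01 → $59.75
Month 8: $59.75 +$0.11 interest = $59.86; pay $55.89 → $3.97
Month 9: $3.97 +$0.00 interest = $3.97; pay $3.97 → $0.00
Total paid: $454.25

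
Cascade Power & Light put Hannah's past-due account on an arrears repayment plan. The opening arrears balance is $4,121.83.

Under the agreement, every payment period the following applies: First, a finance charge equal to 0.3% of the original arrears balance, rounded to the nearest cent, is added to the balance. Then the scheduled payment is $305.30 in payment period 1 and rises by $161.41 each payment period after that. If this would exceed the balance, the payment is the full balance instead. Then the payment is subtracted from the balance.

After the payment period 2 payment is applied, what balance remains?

Payment period 1: $4,121.83 +$12.37 interest = $4,134.20; pay $305.30 → $3,828.90
Payment period 2: $3,828.90 +$12.37 interest = $3,841.27; pay $466.71 → $3,374.56

$3,374.56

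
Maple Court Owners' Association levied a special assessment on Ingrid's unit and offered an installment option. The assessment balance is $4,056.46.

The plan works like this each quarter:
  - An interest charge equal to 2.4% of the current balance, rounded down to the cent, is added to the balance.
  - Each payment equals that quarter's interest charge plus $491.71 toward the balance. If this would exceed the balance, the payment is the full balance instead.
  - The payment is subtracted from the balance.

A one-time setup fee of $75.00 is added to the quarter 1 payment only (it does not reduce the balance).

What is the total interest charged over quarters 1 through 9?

$451.31

# | Opening | Interest | Payment | Fee | End bal
1 | $4,056.46 | $97.35 | $589.06 | $75.00 | $3,564.75
2 | $3,564.75 | $85.55 | $577.26 | — | $3,073.04
3 | $3,073.04 | $73.75 | $565.46 | — | $2,581.33
4 | $2,581.33 | $61.95 | $553.66 | — | $2,089.62
5 | $2,089.62 | $50.15 | $541.86 | — | $1,597.91
6 | $1,597.91 | $38.34 | $530.05 | — | $1,106.20
7 | $1,106.20 | $26.54 | $518.25 | — | $614.49
8 | $614.49 | $14.74 | $506.45 | — | $122.78
9 | $122.78 | $2.94 | $125.72 | — | $0.00
Total interest: $97.35 + $85.55 + $73.75 + $61.95 + $50.15 + $38.34 + $26.54 + $14.74 + $2.94 = $451.31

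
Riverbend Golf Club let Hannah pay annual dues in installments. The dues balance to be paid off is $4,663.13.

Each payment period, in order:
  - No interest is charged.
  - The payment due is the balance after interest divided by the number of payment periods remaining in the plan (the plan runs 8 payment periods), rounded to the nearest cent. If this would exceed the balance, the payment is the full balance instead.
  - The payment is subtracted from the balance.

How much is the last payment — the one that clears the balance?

$582.89

Payment period 1: opening $4,663.13; payment $582.89; balance $4,080.24
Payment period 2: opening $4,080.24; payment $582.89; balance $3,497.35
Payment period 3: opening $3,497.35; payment $582.89; balance $2,914.46
Payment period 4: opening $2,914.46; payment $582.89; balance $2,331.57
Payment period 5: opening $2,331.57; payment $582.89; balance $1,748.68
Payment period 6: opening $1,748.68; payment $582.89; balance $1,165.79
Payment period 7: opening $1,165.79; payment $582.90; balance $582.89
Payment period 8: opening $582.89; payment $582.89; balance $0.00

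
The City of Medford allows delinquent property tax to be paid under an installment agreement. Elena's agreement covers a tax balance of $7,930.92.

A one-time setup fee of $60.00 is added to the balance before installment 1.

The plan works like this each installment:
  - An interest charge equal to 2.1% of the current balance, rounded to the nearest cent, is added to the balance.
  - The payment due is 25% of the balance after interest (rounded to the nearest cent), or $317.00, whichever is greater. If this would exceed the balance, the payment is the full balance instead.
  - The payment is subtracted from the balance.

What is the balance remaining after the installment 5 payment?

$2,103.93

Installment 1: $7,990.92 +$167.81 interest = $8,158.73; pay $2,039.68 → $6,119.05
Installment 2: $6,119.05 +$128.50 interest = $6,247.55; pay $1,561.89 → $4,685.66
Installment 3: $4,685.66 +$98.40 interest = $4,784.06; pay $1,196.02 → $3,588.04
Installment 4: $3,588.04 +$75.35 interest = $3,663.39; pay $915.85 → $2,747.54
Installment 5: $2,747.54 +$57.70 interest = $2,805.24; pay $701.31 → $2,103.93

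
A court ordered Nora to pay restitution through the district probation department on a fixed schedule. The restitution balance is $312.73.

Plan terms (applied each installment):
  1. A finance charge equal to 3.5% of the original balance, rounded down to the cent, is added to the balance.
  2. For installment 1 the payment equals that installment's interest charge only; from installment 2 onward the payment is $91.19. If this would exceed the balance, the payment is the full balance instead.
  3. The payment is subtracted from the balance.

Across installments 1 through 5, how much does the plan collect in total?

$367.43

Installment 1: $312.73 +$10.94 interest = $323.67; pay $10.94 → $312.73
Installment 2: $312.73 +$10.94 interest = $323.67; pay $91.19 → $232.48
Installment 3: $232.48 +$10.94 interest = $243.42; pay $91.19 → $152.23
Installment 4: $152.23 +$10.94 interest = $163.17; pay $91.19 → $71.98
Installment 5: $71.98 +$10.94 interest = $82.92; pay $82.92 → $0.00
Total paid: $367.43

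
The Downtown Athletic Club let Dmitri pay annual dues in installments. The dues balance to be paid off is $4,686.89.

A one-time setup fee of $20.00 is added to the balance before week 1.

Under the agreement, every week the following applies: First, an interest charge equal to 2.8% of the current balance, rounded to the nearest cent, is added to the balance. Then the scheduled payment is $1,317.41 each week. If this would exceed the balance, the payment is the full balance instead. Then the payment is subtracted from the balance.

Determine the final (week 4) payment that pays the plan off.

Week 1: opening $4,706.89; interest $131.79 → $4,838.68; payment $1,317.41; balance $3,521.27
Week 2: opening $3,521.27; interest $98.60 → $3,619.87; payment $1,317.41; balance $2,302.46
Week 3: opening $2,302.46; interest $64.47 → $2,366.93; payment $1,317.41; balance $1,049.52
Week 4: opening $1,049.52; interest $29.39 → $1,078.91; payment $1,078.91; balance $0.00

$1,078.91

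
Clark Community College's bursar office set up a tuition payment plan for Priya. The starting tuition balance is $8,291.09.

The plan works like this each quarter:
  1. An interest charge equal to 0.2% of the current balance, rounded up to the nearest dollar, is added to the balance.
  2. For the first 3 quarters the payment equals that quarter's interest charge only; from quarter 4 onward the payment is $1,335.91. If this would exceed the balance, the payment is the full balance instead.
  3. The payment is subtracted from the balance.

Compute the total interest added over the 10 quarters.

Quarter 1: opening $8,291.09; interest $17.00 → $8,308.09; payment $17.00; balance $8,291.09
Quarter 2: opening $8,291.09; interest $17.00 → $8,308.09; payment $17.00; balance $8,291.09
Quarter 3: opening $8,291.09; interest $17.00 → $8,308.09; payment $17.00; balance $8,291.09
Quarter 4: opening $8,291.09; interest $17.00 → $8,308.09; payment $1,335.91; balance $6,972.18
Quarter 5: opening $6,972.18; interest $14.00 → $6,986.18; payment $1,335.91; balance $5,650.27
Quarter 6: opening $5,650.27; interest $12.00 → $5,662.27; payment $1,335.91; balance $4,326.36
Quarter 7: opening $4,326.36; interest $9.00 → $4,335.36; payment $1,335.91; balance $2,999.45
Quarter 8: opening $2,999.45; interest $6.00 → $3,005.45; payment $1,335.91; balance $1,669.54
Quarter 9: opening $1,669.54; interest $4.00 → $1,673.54; payment $1,335.91; balance $337.63
Quarter 10: opening $337.63; interest $1.00 → $338.63; payment $338.63; balance $0.00
Total interest: $17.00 + $17.00 + $17.00 + $17.00 + $14.00 + $12.00 + $9.00 + $6.00 + $4.00 + $1.00 = $114.00

$114.00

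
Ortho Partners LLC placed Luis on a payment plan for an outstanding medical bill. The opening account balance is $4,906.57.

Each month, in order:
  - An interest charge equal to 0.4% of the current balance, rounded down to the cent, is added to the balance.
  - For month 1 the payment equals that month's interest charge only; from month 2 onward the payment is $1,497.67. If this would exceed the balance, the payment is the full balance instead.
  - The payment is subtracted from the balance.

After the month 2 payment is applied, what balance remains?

# | Opening | Interest | Payment | End bal
1 | $4,906.57 | $19.62 | $19.62 | $4,906.57
2 | $4,906.57 | $19.62 | $1,497.67 | $3,428.52

$3,428.52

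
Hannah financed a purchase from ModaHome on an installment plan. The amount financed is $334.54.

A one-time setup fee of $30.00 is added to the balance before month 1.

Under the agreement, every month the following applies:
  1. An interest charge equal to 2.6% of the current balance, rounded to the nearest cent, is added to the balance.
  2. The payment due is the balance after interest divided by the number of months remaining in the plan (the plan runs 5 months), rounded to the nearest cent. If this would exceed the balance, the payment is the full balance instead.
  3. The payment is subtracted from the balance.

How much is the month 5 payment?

$82.89

# | Opening | Interest | Payment | End bal
1 | $364.54 | $9.48 | $74.80 | $299.22
2 | $299.22 | $7.78 | $76.75 | $230.25
3 | $230.25 | $5.99 | $78.75 | $157.49
4 | $157.49 | $4.09 | $80.79 | $80.79
5 | $80.79 | $2.10 | $82.89 | $0.00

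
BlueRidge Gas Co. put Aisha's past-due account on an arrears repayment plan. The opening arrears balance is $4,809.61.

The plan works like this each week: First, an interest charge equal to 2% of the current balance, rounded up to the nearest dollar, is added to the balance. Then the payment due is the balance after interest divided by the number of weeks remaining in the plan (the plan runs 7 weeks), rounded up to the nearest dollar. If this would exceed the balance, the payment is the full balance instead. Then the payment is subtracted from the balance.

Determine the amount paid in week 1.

Week 1: $4,809.61 +$97.00 interest = $4,906.61; pay $701.00 → $4,205.61

$701.00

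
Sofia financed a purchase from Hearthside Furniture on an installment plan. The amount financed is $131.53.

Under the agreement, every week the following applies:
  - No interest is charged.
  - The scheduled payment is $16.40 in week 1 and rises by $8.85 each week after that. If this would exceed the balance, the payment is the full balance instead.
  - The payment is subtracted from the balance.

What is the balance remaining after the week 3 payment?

Week 1: $131.53 − $16.40 → $115.13
Week 2: $115.13 − $25.25 → $89.88
Week 3: $89.88 − $34.10 → $55.78

$55.78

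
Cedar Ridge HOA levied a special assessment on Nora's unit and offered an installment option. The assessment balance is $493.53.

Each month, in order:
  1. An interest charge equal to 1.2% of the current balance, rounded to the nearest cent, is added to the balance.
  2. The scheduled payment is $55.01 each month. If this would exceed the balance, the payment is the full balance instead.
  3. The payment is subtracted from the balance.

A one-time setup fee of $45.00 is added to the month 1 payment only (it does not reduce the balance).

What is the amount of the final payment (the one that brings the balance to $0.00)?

Month 1: $493.53 +$5.92 interest = $499.45; pay $55.01 (+ $45.00 fee) → $444.44
Month 2: $444.44 +$5.33 interest = $449.77; pay $55.01 → $394.76
Month 3: $394.76 +$4.74 interest = $399.50; pay $55.01 → $344.49
Month 4: $344.49 +$4.13 interest = $348.62; pay $55.01 → $293.61
Month 5: $293.61 +$3.52 interest = $297.13; pay $55.01 → $242.12
Month 6: $242.12 +$2.91 interest = $245.03; pay $55.01 → $190.02
Month 7: $190.02 +$2.28 interest = $192.30; pay $55.01 → $137.29
Month 8: $137.29 +$1.65 interest = $138.94; pay $55.01 → $83.93
Month 9: $83.93 +$1.01 interest = $84.94; pay $55.01 → $29.93
Month 10: $29.93 +$0.36 interest = $30.29; pay $30.29 → $0.00

$30.29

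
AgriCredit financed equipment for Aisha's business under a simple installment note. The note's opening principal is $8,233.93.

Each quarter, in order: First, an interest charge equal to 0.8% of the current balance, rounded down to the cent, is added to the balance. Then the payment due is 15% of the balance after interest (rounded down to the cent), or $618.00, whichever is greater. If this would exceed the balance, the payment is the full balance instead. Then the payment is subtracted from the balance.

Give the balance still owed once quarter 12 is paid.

$0.00

# | Opening | Interest | Payment | End bal
1 | $8,233.93 | $65.87 | $1,244.97 | $7,054.83
2 | $7,054.83 | $56.43 | $1,066.68 | $6,044.58
3 | $6,044.58 | $48.35 | $913.93 | $5,179.00
4 | $5,179.00 | $41.43 | $783.06 | $4,437.37
5 | $4,437.37 | $35.49 | $670.92 | $3,801.94
6 | $3,801.94 | $30.41 | $618.00 | $3,214.35
7 | $3,214.35 | $25.71 | $618.00 | $2,622.06
8 | $2,622.06 | $20.97 | $618.00 | $2,025.03
9 | $2,025.03 | $16.20 | $618.00 | $1,423.23
10 | $1,423.23 | $11.38 | $618.00 | $816.61
11 | $816.61 | $6.53 | $618.00 | $205.14
12 | $205.14 | $1.64 | $206.78 | $0.00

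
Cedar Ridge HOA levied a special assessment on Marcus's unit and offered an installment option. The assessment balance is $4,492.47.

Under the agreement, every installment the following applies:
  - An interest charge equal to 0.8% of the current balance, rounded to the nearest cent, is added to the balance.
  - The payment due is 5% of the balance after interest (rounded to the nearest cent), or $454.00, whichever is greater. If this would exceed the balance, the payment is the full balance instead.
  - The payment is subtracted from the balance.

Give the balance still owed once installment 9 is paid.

$607.26

Installment 1: $4,492.47 +$35.94 interest = $4,528.41; pay $454.00 → $4,074.41
Installment 2: $4,074.41 +$32.60 interest = $4,107.01; pay $454.00 → $3,653.01
Installment 3: $3,653.01 +$29.22 interest = $3,682.23; pay $454.00 → $3,228.23
Installment 4: $3,228.23 +$25.83 interest = $3,254.06; pay $454.00 → $2,800.06
Installment 5: $2,800.06 +$22.40 interest = $2,822.46; pay $454.00 → $2,368.46
Installment 6: $2,368.46 +$18.95 interest = $2,387.41; pay $454.00 → $1,933.41
Installment 7: $1,933.41 +$15.47 interest = $1,948.88; pay $454.00 → $1,494.88
Installment 8: $1,494.88 +$11.96 interest = $1,506.84; pay $454.00 → $1,052.84
Installment 9: $1,052.84 +$8.42 interest = $1,061.26; pay $454.00 → $607.26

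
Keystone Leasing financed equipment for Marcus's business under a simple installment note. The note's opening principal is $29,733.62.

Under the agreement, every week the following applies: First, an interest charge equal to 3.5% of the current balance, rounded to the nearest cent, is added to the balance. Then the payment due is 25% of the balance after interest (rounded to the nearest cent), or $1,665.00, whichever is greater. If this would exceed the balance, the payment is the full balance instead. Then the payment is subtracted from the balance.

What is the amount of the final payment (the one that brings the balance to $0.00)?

$441.69

Week 1: opening $29,733.62; interest $1,040.68 → $30,774.30; payment $7,693.58; balance $23,080.72
Week 2: opening $23,080.72; interest $807.83 → $23,888.55; payment $5,972.14; balance $17,916.41
Week 3: opening $17,916.41; interest $627.07 → $18,543.48; payment $4,635.87; balance $13,907.61
Week 4: opening $13,907.61; interest $486.77 → $14,394.38; payment $3,598.60; balance $10,795.78
Week 5: opening $10,795.78; interest $377.85 → $11,173.63; payment $2,793.41; balance $8,380.22
Week 6: opening $8,380.22; interest $293.31 → $8,673.53; payment $2,168.38; balance $6,505.15
Week 7: opening $6,505.15; interest $227.68 → $6,732.83; payment $1,683.21; balance $5,049.62
Week 8: opening $5,049.62; interest $176.74 → $5,226.36; payment $1,665.00; balance $3,561.36
Week 9: opening $3,561.36; interest $124.65 → $3,686.01; payment $1,665.00; balance $2,021.01
Week 10: opening $2,021.01; interest $70.74 → $2,091.75; payment $1,665.00; balance $426.75
Week 11: opening $426.75; interest $14.94 → $441.69; payment $441.69; balance $0.00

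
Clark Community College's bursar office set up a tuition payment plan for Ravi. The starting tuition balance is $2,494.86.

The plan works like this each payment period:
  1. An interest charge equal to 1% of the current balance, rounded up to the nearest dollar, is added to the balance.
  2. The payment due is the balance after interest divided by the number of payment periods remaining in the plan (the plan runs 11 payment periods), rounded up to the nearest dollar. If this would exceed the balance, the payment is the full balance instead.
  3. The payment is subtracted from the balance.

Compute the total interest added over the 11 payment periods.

$159.00

Payment period 1: $2,494.86 +$25.00 interest = $2,519.86; pay $230.00 → $2,289.86
Payment period 2: $2,289.86 +$23.00 interest = $2,312.86; pay $232.00 → $2,080.86
Payment period 3: $2,080.86 +$21.00 interest = $2,101.86; pay $234.00 → $1,867.86
Payment period 4: $1,867.86 +$19.00 interest = $1,886.86; pay $236.00 → $1,650.86
Payment period 5: $1,650.86 +$17.00 interest = $1,667.86; pay $239.00 → $1,428.86
Payment period 6: $1,428.86 +$15.00 interest = $1,443.86; pay $241.00 → $1,202.86
Payment period 7: $1,202.86 +$13.00 interest = $1,215.86; pay $244.00 → $971.86
Payment period 8: $971.86 +$10.00 interest = $981.86; pay $246.00 → $735.86
Payment period 9: $735.86 +$8.00 interest = $743.86; pay $248.00 → $495.86
Payment period 10: $495.86 +$5.00 interest = $500.86; pay $251.00 → $249.86
Payment period 11: $249.86 +$3.00 interest = $252.86; pay $252.86 → $0.00
Total interest: $25.00 + $23.00 + $21.00 + $19.00 + $17.00 + $15.00 + $13.00 + $10.00 + $8.00 + $5.00 + $3.00 = $159.00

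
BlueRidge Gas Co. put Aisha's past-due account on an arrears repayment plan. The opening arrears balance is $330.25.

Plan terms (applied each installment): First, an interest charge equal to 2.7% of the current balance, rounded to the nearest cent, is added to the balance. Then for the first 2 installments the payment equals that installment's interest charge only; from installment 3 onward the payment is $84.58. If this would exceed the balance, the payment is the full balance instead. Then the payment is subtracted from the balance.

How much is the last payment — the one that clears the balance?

# | Opening | Interest | Payment | End bal
1 | $330.25 | $8.92 | $8.92 | $330.25
2 | $330.25 | $8.92 | $8.92 | $330.25
3 | $330.25 | $8.92 | $84.58 | $254.59
4 | $254.59 | $6.87 | $84.58 | $176.88
5 | $176.88 | $4.78 | $84.58 | $97.08
6 | $97.08 | $2.62 | $84.58 | $15.12
7 | $15.12 | $0.41 | $15.53 | $0.00

$15.53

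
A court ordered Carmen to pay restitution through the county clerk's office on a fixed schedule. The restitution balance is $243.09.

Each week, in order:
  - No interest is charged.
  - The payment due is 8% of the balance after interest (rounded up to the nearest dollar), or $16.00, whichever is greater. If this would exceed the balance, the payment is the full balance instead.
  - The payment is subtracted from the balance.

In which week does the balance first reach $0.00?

15

Week 1: opening $243.09; payment $20.00; balance $223.09
Week 2: opening $223.09; payment $18.00; balance $205.09
Week 3: opening $205.09; payment $17.00; balance $188.09
Week 4: opening $188.09; payment $16.00; balance $172.09
Week 5: opening $172.09; payment $16.00; balance $156.09
Week 6: opening $156.09; payment $16.00; balance $140.09
Week 7: opening $140.09; payment $16.00; balance $124.09
Week 8: opening $124.09; payment $16.00; balance $108.09
Week 9: opening $108.09; payment $16.00; balance $92.09
Week 10: opening $92.09; payment $16.00; balance $76.09
Week 11: opening $76.09; payment $16.00; balance $60.09
Week 12: opening $60.09; payment $16.00; balance $44.09
Week 13: opening $44.09; payment $16.00; balance $28.09
Week 14: opening $28.09; payment $16.00; balance $12.09
Week 15: opening $12.09; payment $12.09; balance $0.00
Balance reaches $0.00 in week 15.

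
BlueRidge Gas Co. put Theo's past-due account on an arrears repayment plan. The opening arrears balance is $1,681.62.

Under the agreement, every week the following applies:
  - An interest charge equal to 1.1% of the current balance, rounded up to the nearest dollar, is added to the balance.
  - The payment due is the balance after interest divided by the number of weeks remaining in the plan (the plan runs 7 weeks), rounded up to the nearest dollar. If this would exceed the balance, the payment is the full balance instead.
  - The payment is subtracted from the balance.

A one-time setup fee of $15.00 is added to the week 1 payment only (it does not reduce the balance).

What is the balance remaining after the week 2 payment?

$1,228.62

Week 1: $1,681.62 +$19.00 interest = $1,700.62; pay $243.00 (+ $15.00 fee) → $1,457.62
Week 2: $1,457.62 +$17.00 interest = $1,474.62; pay $246.00 → $1,228.62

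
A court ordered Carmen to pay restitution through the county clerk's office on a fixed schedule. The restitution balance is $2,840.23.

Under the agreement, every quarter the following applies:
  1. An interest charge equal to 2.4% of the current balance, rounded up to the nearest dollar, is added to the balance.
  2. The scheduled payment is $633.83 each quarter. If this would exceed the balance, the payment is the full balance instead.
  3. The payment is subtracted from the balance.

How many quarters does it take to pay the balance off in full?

5

Quarter 1: opening $2,840.23; interest $69.00 → $2,909.23; payment $633.83; balance $2,275.40
Quarter 2: opening $2,275.40; interest $55.00 → $2,330.40; payment $633.83; balance $1,696.57
Quarter 3: opening $1,696.57; interest $41.00 → $1,737.57; payment $633.83; balance $1,103.74
Quarter 4: opening $1,103.74; interest $27.00 → $1,130.74; payment $633.83; balance $496.91
Quarter 5: opening $496.91; interest $12.00 → $508.91; payment $508.91; balance $0.00
Balance reaches $0.00 in quarter 5.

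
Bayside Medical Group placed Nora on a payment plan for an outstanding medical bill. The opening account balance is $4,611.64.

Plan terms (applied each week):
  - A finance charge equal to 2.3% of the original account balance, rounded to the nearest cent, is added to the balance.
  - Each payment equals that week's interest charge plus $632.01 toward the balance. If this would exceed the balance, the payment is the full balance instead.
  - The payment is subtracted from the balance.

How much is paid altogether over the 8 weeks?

Week 1: $4,611.64 +$106.07 interest = $4,717.71; pay $738.08 → $3,979.63
Week 2: $3,979.63 +$106.07 interest = $4,085.70; pay $738.08 → $3,347.62
Week 3: $3,347.62 +$106.07 interest = $3,453.69; pay $738.08 → $2,715.61
Week 4: $2,715.61 +$106.07 interest = $2,821.68; pay $738.08 → $2,083.60
Week 5: $2,083.60 +$106.07 interest = $2,189.67; pay $738.08 → $1,451.59
Week 6: $1,451.59 +$106.07 interest = $1,557.66; pay $738.08 → $819.58
Week 7: $819.58 +$106.07 interest = $925.65; pay $738.08 → $187.57
Week 8: $187.57 +$106.07 interest = $293.64; pay $293.64 → $0.00
Total paid: $5,460.20

$5,460.20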